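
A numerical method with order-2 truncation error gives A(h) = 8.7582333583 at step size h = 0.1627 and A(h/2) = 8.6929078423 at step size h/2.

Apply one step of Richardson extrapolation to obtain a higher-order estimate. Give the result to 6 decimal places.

The method has order 2: 2^2 = 4.
4*8.6929078423 = 34.7716313692; 34.7716313692 − 8.7582333583 = 26.0133980109
Denominator 4 − 1 = 3.
Result: 8.6711326703
Gap between inputs: 6.533e-02; correction applied: −0.0217751720.

8.671133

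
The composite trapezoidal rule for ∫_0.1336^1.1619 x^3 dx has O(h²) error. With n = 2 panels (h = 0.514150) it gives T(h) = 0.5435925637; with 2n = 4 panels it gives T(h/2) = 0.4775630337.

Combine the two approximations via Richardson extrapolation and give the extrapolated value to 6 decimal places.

Method order is 2; weight 2^2 = 4.
Numerator 4×A(h/2) − A(h) = 4×0.4775630337 − 0.5435925637 = 1.3666595711
Denominator 4 − 1 = 3.
So the Richardson estimate is 0.4555531904.
Correction |R − A(h/2)| = 2.201e-02; gap |A(h/2) − A(h)| = 6.603e-02.

0.455553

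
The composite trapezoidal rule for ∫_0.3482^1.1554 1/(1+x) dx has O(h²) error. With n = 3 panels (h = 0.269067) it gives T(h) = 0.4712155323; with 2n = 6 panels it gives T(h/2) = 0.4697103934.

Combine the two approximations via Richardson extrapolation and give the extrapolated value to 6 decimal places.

0.469209

With r = 2 the leading error scales as h^2, so the weight is 2^2 = 4.
2^2·A(h/2) = 1.8788415736; minus A(h) gives 1.4076260413.
Denominator 4 − 1 = 3.
So the Richardson estimate is 0.4692086804.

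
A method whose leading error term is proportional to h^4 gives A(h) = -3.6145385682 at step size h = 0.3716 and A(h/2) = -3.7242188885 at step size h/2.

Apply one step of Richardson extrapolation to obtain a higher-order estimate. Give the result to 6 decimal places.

With r = 4 the leading error scales as h^4, so the weight is 2^4 = 16.
Weighted: (-59.5875022160) − (-3.6145385682) = -55.9729636478
Denominator 16 − 1 = 15.
Result: -3.7315309099

-3.731531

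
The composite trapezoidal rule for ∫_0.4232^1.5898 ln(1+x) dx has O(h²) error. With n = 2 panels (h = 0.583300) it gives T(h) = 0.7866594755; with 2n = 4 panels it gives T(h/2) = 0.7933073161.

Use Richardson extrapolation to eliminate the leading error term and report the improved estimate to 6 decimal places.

Error is O(h^2); halving h shrinks it by 2^2 = 4.
4*0.7933073161 − 0.7866594755 = 2.3865697889
Denominator 4 − 1 = 3.
Result: 0.7955232630
Correction |R − A(h/2)| = 2.216e-03; gap |A(h/2) − A(h)| = 6.648e-03.

0.795523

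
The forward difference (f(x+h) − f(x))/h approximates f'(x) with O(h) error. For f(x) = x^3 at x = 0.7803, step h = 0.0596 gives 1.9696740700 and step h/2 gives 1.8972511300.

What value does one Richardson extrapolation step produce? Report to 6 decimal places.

r = 1: numerator weight 2, denominator 1.
2^1×A(h/2) = 3.7945022600; minus A(h) gives 1.8248281900.
Denominator 2 − 1 = 1.
Result: 1.8248281900

1.824828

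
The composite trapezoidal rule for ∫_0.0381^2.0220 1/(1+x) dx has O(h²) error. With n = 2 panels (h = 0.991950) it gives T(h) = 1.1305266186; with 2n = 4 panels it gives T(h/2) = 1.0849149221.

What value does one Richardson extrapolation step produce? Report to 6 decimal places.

r = 2: numerator weight 4, denominator 3.
Difference of the inputs: 1.0849149221 − 1.1305266186 = -0.0456116965
Divide by 2^2 − 1 = 3: (-0.0456116965)/3 = -0.0152038988
R = 1.0849149221 − 0.0152038988 = 1.0697110233
Correction |R − A(h/2)| = 1.520e-02; gap |A(h/2) − A(h)| = 4.561e-02.

1.069711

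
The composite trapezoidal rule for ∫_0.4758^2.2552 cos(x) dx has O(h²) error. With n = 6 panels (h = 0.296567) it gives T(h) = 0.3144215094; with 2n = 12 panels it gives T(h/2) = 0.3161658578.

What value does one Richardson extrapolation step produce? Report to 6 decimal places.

With r = 2 the leading error scales as h^2, so the weight is 2^2 = 4.
Numerator 4 × A(h/2) − A(h) = 4 × 0.3161658578 − 0.3144215094 = 0.9502419218
Divide by 2^2 − 1 = 3.
Result: 0.3167473073
Shift from A(h/2): +0.0005814495.

0.316747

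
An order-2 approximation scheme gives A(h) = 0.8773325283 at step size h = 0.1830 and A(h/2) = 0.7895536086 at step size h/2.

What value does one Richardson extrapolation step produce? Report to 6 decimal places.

0.760294

Method order is 2; weight 2^2 = 4.
2^2*A(h/2) = 3.1582144344; minus A(h) gives 2.2808819061.
Extrapolated: 2.2808819061 / 3 = 0.7602939687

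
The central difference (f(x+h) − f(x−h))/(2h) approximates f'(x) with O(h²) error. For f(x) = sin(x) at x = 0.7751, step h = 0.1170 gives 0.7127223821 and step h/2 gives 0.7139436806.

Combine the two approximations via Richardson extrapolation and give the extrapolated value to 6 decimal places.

0.714351

Method order is 2; weight 2^2 = 4.
Numerator 4 × A(h/2) − A(h) = 4 × 0.7139436806 − 0.7127223821 = 2.1430523403
Divide by 2^2 − 1 = 3.
(4 × 0.7139436806 − 0.7127223821)/(4 − 1) = 0.7143507801
Shift from A(h/2): +0.0004070995.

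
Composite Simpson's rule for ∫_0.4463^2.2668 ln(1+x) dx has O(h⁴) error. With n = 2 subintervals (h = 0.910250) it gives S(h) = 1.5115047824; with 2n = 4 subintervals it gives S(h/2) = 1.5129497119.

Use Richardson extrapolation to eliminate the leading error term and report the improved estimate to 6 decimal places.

1.513046

Method order is 4; weight 2^4 = 16.
Difference of the inputs: 1.5129497119 − 1.5115047824 = 0.0014449295
Divide by 2^4 − 1 = 15: 0.0014449295/15 = 0.0000963286
R = 1.5129497119 + 0.0000963286 = 1.5130460405
Gap between inputs: 1.445e-03; correction applied: +0.0000963286.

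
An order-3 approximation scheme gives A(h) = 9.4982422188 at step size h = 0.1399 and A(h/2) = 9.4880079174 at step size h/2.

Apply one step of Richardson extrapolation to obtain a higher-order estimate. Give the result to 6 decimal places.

The method has order 3: 2^3 = 8.
8 × 9.4880079174 − 9.4982422188 = 66.4058211204
Divide by 2^3 − 1 = 7.
Extrapolated: 66.4058211204 / 7 = 9.4865458743
Correction |R − A(h/2)| = 1.462e-03; gap |A(h/2) − A(h)| = 1.023e-02.

9.486546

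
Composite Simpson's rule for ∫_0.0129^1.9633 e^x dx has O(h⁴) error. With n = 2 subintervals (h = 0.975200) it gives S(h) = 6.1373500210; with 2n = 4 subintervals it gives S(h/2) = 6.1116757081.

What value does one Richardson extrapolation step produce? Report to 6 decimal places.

6.109964

r = 4, so 2^r = 16.
Weighted: 97.7868113296 − 6.1373500210 = 91.6494613086
Denominator 16 − 1 = 15.
So the Richardson estimate is 6.1099640872.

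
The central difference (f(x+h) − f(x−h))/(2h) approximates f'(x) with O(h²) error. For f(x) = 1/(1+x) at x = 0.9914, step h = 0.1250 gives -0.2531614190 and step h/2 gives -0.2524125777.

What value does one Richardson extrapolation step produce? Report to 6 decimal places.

Error is O(h^2); halving h shrinks it by 2^2 = 4.
Top: 4(-0.2524125777) − (-0.2531614190) = -0.7564888918
Extrapolated: (-0.7564888918) / 3 = -0.2521629639

-0.252163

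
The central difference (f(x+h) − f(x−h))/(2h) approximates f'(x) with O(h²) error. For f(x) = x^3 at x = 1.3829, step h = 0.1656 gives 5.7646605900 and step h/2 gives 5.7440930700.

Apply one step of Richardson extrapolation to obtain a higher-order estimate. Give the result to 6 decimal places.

5.737237

The method has order 2: 2^2 = 4.
2^2 × A(h/2) = 22.9763722800; minus A(h) gives 17.2117116900.
Extrapolated: 17.2117116900 / 3 = 5.7372372300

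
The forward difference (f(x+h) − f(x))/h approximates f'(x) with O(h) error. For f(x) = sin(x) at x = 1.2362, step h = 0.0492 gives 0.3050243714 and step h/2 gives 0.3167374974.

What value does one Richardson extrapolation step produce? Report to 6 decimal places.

r = 1, so 2^r = 2.
2 × 0.3167374974 = 0.6334749948; 0.6334749948 − 0.3050243714 = 0.3284506234
Denominator 2 − 1 = 1.
Extrapolated: 0.3284506234 / 1 = 0.3284506234

0.328451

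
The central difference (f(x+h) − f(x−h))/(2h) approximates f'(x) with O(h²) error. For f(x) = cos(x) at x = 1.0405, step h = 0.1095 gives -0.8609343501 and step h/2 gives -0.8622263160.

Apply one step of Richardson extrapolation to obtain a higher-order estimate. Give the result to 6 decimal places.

Error is O(h^2); halving h shrinks it by 2^2 = 4.
4·(-0.8622263160) = -3.4489052640; subtract (-0.8609343501) → -2.5879709139
R = (-2.5879709139)/3 = -0.8626569713

-0.862657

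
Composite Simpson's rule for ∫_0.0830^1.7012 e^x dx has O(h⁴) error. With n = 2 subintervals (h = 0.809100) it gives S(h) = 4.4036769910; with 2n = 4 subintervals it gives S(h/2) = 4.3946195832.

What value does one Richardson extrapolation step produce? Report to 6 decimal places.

Method order is 4; weight 2^4 = 16.
Top: 16(4.3946195832) − (4.4036769910) = 65.9102363402
Divide by 2^4 − 1 = 15.
Result: 4.3940157560
Gap between inputs: 9.057e-03; correction applied: −0.0006038272.

4.394016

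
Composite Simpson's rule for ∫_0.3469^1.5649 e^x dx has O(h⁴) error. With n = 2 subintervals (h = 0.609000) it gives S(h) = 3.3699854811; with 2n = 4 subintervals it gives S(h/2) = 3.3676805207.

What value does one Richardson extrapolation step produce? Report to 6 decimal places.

3.367527

Error is O(h^4); halving h shrinks it by 2^4 = 16.
16×3.3676805207 = 53.8828883312; 53.8828883312 − 3.3699854811 = 50.5129028501
Extrapolated: 50.5129028501 / 15 = 3.3675268567
Correction |R − A(h/2)| = 1.537e-04; gap |A(h/2) − A(h)| = 2.305e-03.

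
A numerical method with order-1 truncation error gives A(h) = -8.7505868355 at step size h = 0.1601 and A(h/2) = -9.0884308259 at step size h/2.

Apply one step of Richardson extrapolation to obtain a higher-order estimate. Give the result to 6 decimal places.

-9.426275

The method has order 1: 2^1 = 2.
Top: 2(-9.0884308259) − (-8.7505868355) = -9.4262748163
(2 × (-9.0884308259) − (-8.7505868355))/(2 − 1) = -9.4262748163
Shift from A(h/2): −0.3378439904.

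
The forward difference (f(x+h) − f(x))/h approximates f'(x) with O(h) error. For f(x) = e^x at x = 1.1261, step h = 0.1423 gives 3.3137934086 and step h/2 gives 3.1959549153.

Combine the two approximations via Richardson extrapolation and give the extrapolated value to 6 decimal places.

3.078116

r = 1, so 2^r = 2.
2×3.1959549153 = 6.3919098306; subtract 3.3137934086 → 3.0781164220
Denominator 2 − 1 = 1.
3.0781164220 ÷ 1 = 3.0781164220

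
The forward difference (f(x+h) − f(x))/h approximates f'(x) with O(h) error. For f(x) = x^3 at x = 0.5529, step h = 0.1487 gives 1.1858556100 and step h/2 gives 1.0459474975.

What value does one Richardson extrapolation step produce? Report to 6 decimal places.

0.906039

r = 1: numerator weight 2, denominator 1.
2^1·A(h/2) = 2.0918949950; minus A(h) gives 0.9060393850.
Denominator 2 − 1 = 1.
R = 0.9060393850/1 = 0.9060393850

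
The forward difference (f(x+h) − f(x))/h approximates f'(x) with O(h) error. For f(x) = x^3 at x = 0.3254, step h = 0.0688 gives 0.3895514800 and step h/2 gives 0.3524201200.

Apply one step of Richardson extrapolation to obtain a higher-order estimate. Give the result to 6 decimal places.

0.315289

The method has order 1: 2^1 = 2.
Numerator 2*A(h/2) − A(h) = 2*0.3524201200 − 0.3895514800 = 0.3152887600
(2*0.3524201200 − 0.3895514800)/(2 − 1) = 0.3152887600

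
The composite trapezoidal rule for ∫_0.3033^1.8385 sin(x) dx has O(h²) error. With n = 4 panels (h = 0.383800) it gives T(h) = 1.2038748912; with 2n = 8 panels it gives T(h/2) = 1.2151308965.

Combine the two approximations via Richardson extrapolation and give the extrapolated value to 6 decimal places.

The method has order 2: 2^2 = 4.
Top: 4(1.2151308965) − (1.2038748912) = 3.6566486948
(4*1.2151308965 − 1.2038748912)/(4 − 1) = 1.2188828983

1.218883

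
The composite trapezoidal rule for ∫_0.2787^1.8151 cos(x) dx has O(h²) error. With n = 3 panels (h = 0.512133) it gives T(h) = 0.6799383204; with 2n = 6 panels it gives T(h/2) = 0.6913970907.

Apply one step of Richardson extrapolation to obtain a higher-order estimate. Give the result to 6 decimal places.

0.695217

Leading term ∝ h^2; use weight 4 = 2^2.
Numerator 4·A(h/2) − A(h) = 4·0.6913970907 − 0.6799383204 = 2.0856500424
(4·0.6913970907 − 0.6799383204)/(4 − 1) = 0.6952166808
Shift from A(h/2): +0.0038195901.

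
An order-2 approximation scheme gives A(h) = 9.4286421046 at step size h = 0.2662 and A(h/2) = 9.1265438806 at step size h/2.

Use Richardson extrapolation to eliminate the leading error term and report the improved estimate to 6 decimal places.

9.025844

r = 2, so 2^r = 4.
Difference of the inputs: 9.1265438806 − 9.4286421046 = -0.3020982240
Correction (A(h/2) − A(h))/(4 − 1) = (-0.3020982240)/3 = -0.1006994080
R = 9.1265438806 − 0.1006994080 = 9.0258444726
Correction |R − A(h/2)| = 1.007e-01; gap |A(h/2) − A(h)| = 3.021e-01.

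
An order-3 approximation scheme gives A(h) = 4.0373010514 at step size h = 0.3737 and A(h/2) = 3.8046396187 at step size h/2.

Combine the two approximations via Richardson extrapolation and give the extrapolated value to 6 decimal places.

Order 3 gives 2^r = 8 and 2^r − 1 = 7.
8 × 3.8046396187 = 30.4371169496; 30.4371169496 − 4.0373010514 = 26.3998158982
Divide by 2^3 − 1 = 7.
Extrapolated: 26.3998158982 / 7 = 3.7714022712

3.771402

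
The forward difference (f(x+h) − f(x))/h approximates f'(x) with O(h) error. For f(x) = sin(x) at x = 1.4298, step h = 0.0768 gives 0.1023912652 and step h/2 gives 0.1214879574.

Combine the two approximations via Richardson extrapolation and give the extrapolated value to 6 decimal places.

The method has order 1: 2^1 = 2.
Top: 2(0.1214879574) − (0.1023912652) = 0.1405846496
(2×0.1214879574 − 0.1023912652)/(2 − 1) = 0.1405846496

0.140585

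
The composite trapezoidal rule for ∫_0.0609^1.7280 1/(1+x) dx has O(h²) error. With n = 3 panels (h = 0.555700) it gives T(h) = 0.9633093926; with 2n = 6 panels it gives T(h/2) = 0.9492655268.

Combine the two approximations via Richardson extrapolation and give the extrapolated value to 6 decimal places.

0.944584

The method has order 2: 2^2 = 4.
Top: 4(0.9492655268) − (0.9633093926) = 2.8337527146
Denominator 4 − 1 = 3.
Extrapolated: 2.8337527146 / 3 = 0.9445842382
Shift from A(h/2): −0.0046812886.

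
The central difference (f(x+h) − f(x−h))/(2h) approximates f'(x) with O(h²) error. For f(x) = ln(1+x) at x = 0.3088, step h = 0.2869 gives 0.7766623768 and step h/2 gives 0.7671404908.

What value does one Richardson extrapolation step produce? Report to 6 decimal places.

0.763967

Order 2 gives 2^r = 4 and 2^r − 1 = 3.
4·0.7671404908 = 3.0685619632; 3.0685619632 − 0.7766623768 = 2.2918995864
Denominator 4 − 1 = 3.
Result: 0.7639665288
Shift from A(h/2): −0.0031739620.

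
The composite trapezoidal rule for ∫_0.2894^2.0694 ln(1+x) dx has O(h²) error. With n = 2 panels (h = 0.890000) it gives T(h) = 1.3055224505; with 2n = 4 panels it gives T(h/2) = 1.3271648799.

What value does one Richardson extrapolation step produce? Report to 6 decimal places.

The method has order 2: 2^2 = 4.
Numerator 4*A(h/2) − A(h) = 4*1.3271648799 − 1.3055224505 = 4.0031370691
R = 4.0031370691/3 = 1.3343790230

1.334379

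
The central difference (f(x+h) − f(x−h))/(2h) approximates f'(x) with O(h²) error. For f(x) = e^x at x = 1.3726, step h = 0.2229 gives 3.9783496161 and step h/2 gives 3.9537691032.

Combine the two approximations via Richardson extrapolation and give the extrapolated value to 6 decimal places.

r = 2: numerator weight 4, denominator 3.
A(h/2) − A(h) = 3.9537691032 − 3.9783496161 = -0.0245805129
Divide by 2^2 − 1 = 3: (-0.0245805129)/3 = -0.0081935043
R = 3.9537691032 − 0.0081935043 = 3.9455755989

3.945576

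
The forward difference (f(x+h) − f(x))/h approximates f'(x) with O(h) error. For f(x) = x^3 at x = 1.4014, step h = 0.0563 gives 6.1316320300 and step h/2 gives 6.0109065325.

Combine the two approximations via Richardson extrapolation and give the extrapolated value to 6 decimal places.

Method order is 1; weight 2^1 = 2.
Difference of the inputs: 6.0109065325 − 6.1316320300 = -0.1207254975
Correction (A(h/2) − A(h))/(2 − 1) = (-0.1207254975)/1 = -0.1207254975
R = 6.0109065325 − 0.1207254975 = 5.8901810350
Gap between inputs: 1.207e-01; correction applied: −0.1207254975.

5.890181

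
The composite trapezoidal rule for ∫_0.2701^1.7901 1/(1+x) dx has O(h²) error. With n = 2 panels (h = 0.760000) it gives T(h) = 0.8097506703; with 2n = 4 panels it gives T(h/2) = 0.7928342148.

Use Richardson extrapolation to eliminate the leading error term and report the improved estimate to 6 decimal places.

r = 2: numerator weight 4, denominator 3.
Numerator 4 × A(h/2) − A(h) = 4 × 0.7928342148 − 0.8097506703 = 2.3615861889
Denominator 4 − 1 = 3.
(4 × 0.7928342148 − 0.8097506703)/(4 − 1) = 0.7871953963

0.787195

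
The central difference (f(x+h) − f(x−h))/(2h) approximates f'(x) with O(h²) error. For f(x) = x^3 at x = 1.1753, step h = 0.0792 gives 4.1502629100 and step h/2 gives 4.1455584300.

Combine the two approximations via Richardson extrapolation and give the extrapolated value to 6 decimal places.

r = 2: numerator weight 4, denominator 3.
4×4.1455584300 = 16.5822337200; 16.5822337200 − 4.1502629100 = 12.4319708100
(4×4.1455584300 − 4.1502629100)/(4 − 1) = 4.1439902700
Correction |R − A(h/2)| = 1.568e-03; gap |A(h/2) − A(h)| = 4.704e-03.

4.143990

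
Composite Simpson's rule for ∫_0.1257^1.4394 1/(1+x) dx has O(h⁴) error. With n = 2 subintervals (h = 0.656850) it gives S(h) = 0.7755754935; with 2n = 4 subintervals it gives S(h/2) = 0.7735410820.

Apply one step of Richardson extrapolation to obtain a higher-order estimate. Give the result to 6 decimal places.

The method has order 4: 2^4 = 16.
2^4·A(h/2) = 12.3766573120; minus A(h) gives 11.6010818185.
(16·0.7735410820 − 0.7755754935)/(16 − 1) = 0.7734054546

0.773405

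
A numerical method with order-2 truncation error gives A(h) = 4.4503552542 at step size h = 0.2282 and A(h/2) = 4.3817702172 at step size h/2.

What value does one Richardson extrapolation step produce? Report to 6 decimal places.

4.358909

r = 2: numerator weight 4, denominator 3.
Top: 4(4.3817702172) − (4.4503552542) = 13.0767256146
Divide by 2^2 − 1 = 3.
(4 × 4.3817702172 − 4.4503552542)/(4 − 1) = 4.3589085382
Correction |R − A(h/2)| = 2.286e-02; gap |A(h/2) − A(h)| = 6.859e-02.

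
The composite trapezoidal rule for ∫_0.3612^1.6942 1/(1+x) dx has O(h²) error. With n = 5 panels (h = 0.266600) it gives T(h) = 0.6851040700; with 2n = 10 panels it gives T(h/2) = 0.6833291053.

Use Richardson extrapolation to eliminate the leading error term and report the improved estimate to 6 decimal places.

r = 2: numerator weight 4, denominator 3.
4·0.6833291053 = 2.7333164212; subtract 0.6851040700 → 2.0482123512
(4·0.6833291053 − 0.6851040700)/(4 − 1) = 0.6827374504

0.682737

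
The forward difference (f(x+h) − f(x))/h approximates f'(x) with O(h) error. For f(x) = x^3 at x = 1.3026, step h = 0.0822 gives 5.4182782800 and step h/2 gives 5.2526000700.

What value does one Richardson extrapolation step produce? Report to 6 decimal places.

5.086922

Method order is 1; weight 2^1 = 2.
A(h/2) − A(h) = 5.2526000700 − 5.4182782800 = -0.1656782100
Correction (A(h/2) − A(h))/(2 − 1) = (-0.1656782100)/1 = -0.1656782100
R = 5.2526000700 − 0.1656782100 = 5.0869218600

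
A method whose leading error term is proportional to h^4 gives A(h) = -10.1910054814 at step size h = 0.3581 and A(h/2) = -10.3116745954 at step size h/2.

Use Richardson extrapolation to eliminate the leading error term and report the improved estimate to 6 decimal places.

-10.319719

Leading term ∝ h^4; use weight 16 = 2^4.
Numerator 16 × A(h/2) − A(h) = 16 × (-10.3116745954) − (-10.1910054814) = -154.7957880450
Divide by 2^4 − 1 = 15.
(-154.7957880450) ÷ 15 = -10.3197192030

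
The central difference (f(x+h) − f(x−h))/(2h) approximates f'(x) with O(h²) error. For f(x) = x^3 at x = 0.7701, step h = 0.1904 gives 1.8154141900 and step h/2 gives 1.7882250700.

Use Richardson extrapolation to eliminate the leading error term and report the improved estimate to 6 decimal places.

1.779162

Error is O(h^2); halving h shrinks it by 2^2 = 4.
4*1.7882250700 − 1.8154141900 = 5.3374860900
(4*1.7882250700 − 1.8154141900)/(4 − 1) = 1.7791620300
Shift from A(h/2): −0.0090630400.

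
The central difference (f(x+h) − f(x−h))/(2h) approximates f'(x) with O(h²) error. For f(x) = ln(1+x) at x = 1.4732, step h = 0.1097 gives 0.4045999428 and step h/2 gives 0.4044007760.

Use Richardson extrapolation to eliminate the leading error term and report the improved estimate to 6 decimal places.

With r = 2 the leading error scales as h^2, so the weight is 2^2 = 4.
2^2×A(h/2) = 1.6176031040; minus A(h) gives 1.2130031612.
Divide by 2^2 − 1 = 3.
So the Richardson estimate is 0.4043343871.
Shift from A(h/2): −0.0000663889.

0.404334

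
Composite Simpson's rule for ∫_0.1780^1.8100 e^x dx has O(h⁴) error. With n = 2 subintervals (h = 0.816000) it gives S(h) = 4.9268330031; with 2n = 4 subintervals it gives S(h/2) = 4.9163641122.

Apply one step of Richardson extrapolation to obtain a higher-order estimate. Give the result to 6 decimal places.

4.915666

Order 4 gives 2^r = 16 and 2^r − 1 = 15.
16·4.9163641122 − 4.9268330031 = 73.7349927921
Denominator 16 − 1 = 15.
R = 73.7349927921/15 = 4.9156661861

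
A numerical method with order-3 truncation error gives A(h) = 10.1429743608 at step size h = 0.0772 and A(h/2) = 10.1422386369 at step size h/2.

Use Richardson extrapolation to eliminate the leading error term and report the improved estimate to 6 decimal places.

10.142134

With r = 3 the leading error scales as h^3, so the weight is 2^3 = 8.
A(h/2) − A(h) = 10.1422386369 − 10.1429743608 = -0.0007357239
Divide by 2^3 − 1 = 7: (-0.0007357239)/7 = -0.0001051034
R = 10.1422386369 − 0.0001051034 = 10.1421335335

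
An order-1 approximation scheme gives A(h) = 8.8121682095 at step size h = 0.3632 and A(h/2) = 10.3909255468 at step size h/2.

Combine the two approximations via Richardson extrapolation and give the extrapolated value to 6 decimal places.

11.969683

r = 1: numerator weight 2, denominator 1.
2*10.3909255468 − 8.8121682095 = 11.9696828841
Divide by 2^1 − 1 = 1.
(2*10.3909255468 − 8.8121682095)/(2 − 1) = 11.9696828841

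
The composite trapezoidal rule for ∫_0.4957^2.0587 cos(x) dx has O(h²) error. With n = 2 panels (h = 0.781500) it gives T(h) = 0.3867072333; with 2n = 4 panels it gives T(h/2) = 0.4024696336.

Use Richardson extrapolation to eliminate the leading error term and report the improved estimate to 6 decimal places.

0.407724

Error is O(h^2); halving h shrinks it by 2^2 = 4.
Top: 4(0.4024696336) − (0.3867072333) = 1.2231713011
Divide by 2^2 − 1 = 3.
(4*0.4024696336 − 0.3867072333)/(4 − 1) = 0.4077237670
Gap between inputs: 1.576e-02; correction applied: +0.0052541334.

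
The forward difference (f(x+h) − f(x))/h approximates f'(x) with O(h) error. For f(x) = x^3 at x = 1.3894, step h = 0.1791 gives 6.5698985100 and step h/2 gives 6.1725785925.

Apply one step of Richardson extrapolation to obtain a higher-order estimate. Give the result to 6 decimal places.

5.775259

Error is O(h^1); halving h shrinks it by 2^1 = 2.
2^1·A(h/2) = 12.3451571850; minus A(h) gives 5.7752586750.
Divide by 2^1 − 1 = 1.
Extrapolated: 5.7752586750 / 1 = 5.7752586750
Correction |R − A(h/2)| = 3.973e-01; gap |A(h/2) − A(h)| = 3.973e-01.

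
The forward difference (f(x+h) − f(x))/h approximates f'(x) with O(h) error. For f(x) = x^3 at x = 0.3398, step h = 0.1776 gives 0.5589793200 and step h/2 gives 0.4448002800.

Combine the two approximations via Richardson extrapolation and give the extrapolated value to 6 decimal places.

Error is O(h^1); halving h shrinks it by 2^1 = 2.
Difference of the inputs: 0.4448002800 − 0.5589793200 = -0.1141790400
Correction (A(h/2) − A(h))/(2 − 1) = (-0.1141790400)/1 = -0.1141790400
R = 0.4448002800 − 0.1141790400 = 0.3306212400

0.330621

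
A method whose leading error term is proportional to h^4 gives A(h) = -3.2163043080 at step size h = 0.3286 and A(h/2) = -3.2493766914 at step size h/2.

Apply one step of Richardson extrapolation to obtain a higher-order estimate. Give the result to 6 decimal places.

-3.251582

r = 4, so 2^r = 16.
16·(-3.2493766914) − (-3.2163043080) = -48.7737227544
R = (-48.7737227544)/15 = -3.2515815170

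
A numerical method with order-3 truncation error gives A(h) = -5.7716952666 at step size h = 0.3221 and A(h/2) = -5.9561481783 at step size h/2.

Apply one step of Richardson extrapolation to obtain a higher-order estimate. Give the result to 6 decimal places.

Method order is 3; weight 2^3 = 8.
2^3 × A(h/2) = -47.6491854264; minus A(h) gives -41.8774901598.
Divide by 2^3 − 1 = 7.
(8 × (-5.9561481783) − (-5.7716952666))/(8 − 1) = -5.9824985943

-5.982499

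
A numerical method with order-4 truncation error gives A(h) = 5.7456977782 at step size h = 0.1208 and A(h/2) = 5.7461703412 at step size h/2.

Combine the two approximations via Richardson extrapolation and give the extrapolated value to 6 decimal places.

5.746202

Order 4 gives 2^r = 16 and 2^r − 1 = 15.
16×5.7461703412 − 5.7456977782 = 86.1930276810
R = 86.1930276810/15 = 5.7462018454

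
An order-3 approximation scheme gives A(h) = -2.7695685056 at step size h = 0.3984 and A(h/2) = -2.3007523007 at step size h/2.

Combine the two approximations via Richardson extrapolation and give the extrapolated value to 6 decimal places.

-2.233779

Error is O(h^3); halving h shrinks it by 2^3 = 8.
8 × (-2.3007523007) − (-2.7695685056) = -15.6364499000
(8 × (-2.3007523007) − (-2.7695685056))/(8 − 1) = -2.2337785571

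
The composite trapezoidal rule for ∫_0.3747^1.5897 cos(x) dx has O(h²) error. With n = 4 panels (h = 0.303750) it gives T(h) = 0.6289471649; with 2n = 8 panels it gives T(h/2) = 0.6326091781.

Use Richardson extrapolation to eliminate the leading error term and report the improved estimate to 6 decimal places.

Order 2 gives 2^r = 4 and 2^r − 1 = 3.
4×0.6326091781 = 2.5304367124; subtract 0.6289471649 → 1.9014895475
(4×0.6326091781 − 0.6289471649)/(4 − 1) = 0.6338298492

0.633830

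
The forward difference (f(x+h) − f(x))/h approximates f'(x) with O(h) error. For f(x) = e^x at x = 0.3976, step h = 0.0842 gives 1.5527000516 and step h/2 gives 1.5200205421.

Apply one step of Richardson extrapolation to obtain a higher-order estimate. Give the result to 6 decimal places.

1.487341

Order 1 gives 2^r = 2 and 2^r − 1 = 1.
Weighted: 3.0400410842 − 1.5527000516 = 1.4873410326
Divide by 2^1 − 1 = 1.
Extrapolated: 1.4873410326 / 1 = 1.4873410326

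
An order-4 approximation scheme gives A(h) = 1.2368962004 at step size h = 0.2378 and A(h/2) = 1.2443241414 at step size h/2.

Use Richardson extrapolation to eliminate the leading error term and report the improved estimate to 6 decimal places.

Error is O(h^4); halving h shrinks it by 2^4 = 16.
16·1.2443241414 = 19.9091862624; 19.9091862624 − 1.2368962004 = 18.6722900620
Divide by 2^4 − 1 = 15.
R = 18.6722900620/15 = 1.2448193375
Shift from A(h/2): +0.0004951961.

1.244819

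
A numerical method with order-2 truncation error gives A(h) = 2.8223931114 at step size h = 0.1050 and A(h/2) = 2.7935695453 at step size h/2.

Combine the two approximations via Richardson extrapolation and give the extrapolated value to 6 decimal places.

2.783962

Leading term ∝ h^2; use weight 4 = 2^2.
Weighted: 11.1742781812 − 2.8223931114 = 8.3518850698
Extrapolated: 8.3518850698 / 3 = 2.7839616899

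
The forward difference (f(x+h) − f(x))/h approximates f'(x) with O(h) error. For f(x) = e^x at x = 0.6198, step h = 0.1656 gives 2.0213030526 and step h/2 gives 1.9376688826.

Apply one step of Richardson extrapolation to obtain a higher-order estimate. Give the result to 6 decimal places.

1.854035

Leading term ∝ h^1; use weight 2 = 2^1.
2*1.9376688826 = 3.8753377652; 3.8753377652 − 2.0213030526 = 1.8540347126
Divide by 2^1 − 1 = 1.
(2*1.9376688826 − 2.0213030526)/(2 − 1) = 1.8540347126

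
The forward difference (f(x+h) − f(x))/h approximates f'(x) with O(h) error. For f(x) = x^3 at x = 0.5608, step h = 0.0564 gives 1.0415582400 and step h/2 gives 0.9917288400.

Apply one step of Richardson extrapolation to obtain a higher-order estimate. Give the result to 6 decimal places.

0.941899

r = 1, so 2^r = 2.
2 × 0.9917288400 = 1.9834576800; subtract 1.0415582400 → 0.9418994400
(2 × 0.9917288400 − 1.0415582400)/(2 − 1) = 0.9418994400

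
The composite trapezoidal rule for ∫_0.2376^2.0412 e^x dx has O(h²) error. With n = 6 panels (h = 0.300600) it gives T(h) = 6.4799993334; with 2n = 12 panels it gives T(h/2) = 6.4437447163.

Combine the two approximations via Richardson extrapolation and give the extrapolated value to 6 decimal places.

6.431660

r = 2, so 2^r = 4.
Top: 4(6.4437447163) − (6.4799993334) = 19.2949795318
Extrapolated: 19.2949795318 / 3 = 6.4316598439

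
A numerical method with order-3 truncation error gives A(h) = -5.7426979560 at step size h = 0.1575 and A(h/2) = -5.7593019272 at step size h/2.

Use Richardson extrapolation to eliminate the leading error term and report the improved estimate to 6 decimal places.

-5.761674

Error is O(h^3); halving h shrinks it by 2^3 = 8.
2^3 × A(h/2) = -46.0744154176; minus A(h) gives -40.3317174616.
Denominator 8 − 1 = 7.
(-40.3317174616) ÷ 7 = -5.7616739231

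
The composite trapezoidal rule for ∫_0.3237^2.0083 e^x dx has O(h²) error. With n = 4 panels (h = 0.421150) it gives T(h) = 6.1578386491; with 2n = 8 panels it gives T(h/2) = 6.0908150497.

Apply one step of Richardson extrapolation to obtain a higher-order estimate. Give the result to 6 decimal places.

6.068474

The method has order 2: 2^2 = 4.
4 × 6.0908150497 = 24.3632601988; 24.3632601988 − 6.1578386491 = 18.2054215497
R = 18.2054215497/3 = 6.0684738499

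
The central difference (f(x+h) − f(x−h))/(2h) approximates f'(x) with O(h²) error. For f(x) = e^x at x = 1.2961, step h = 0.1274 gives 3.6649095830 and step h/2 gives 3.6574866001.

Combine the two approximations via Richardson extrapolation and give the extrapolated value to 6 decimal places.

Method order is 2; weight 2^2 = 4.
4 × 3.6574866001 = 14.6299464004; subtract 3.6649095830 → 10.9650368174
Denominator 4 − 1 = 3.
(4 × 3.6574866001 − 3.6649095830)/(4 − 1) = 3.6550122725
Shift from A(h/2): −0.0024743276.

3.655012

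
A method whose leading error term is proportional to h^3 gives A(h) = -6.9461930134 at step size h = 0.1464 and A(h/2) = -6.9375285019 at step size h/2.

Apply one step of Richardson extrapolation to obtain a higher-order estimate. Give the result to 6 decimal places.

With r = 3 the leading error scales as h^3, so the weight is 2^3 = 8.
A(h/2) − A(h) = -6.9375285019 − (-6.9461930134) = 0.0086645115
Correction (A(h/2) − A(h))/(8 − 1) = 0.0086645115/7 = 0.0012377874
R = -6.9375285019 + 0.0012377874 = -6.9362907145

-6.936291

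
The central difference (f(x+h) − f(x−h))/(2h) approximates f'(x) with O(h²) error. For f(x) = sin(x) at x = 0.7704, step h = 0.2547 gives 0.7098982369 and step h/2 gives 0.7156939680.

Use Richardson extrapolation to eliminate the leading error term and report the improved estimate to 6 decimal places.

r = 2: numerator weight 4, denominator 3.
4×0.7156939680 = 2.8627758720; 2.8627758720 − 0.7098982369 = 2.1528776351
Divide by 2^2 − 1 = 3.
So the Richardson estimate is 0.7176258784.

0.717626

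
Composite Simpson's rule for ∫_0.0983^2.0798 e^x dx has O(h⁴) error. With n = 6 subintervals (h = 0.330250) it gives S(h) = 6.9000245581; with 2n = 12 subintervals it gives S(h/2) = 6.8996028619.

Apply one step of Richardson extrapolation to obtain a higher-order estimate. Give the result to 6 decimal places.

6.899575

The method has order 4: 2^4 = 16.
Numerator 16 × A(h/2) − A(h) = 16 × 6.8996028619 − 6.9000245581 = 103.4936212323
Divide by 2^4 − 1 = 15.
R = 103.4936212323/15 = 6.8995747488
Gap between inputs: 4.217e-04; correction applied: −0.0000281131.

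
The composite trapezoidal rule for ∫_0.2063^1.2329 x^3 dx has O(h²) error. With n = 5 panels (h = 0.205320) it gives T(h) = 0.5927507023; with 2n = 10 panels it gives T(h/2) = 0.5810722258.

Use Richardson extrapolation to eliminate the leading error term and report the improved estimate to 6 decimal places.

The method has order 2: 2^2 = 4.
2^2*A(h/2) = 2.3242889032; minus A(h) gives 1.7315382009.
(4*0.5810722258 − 0.5927507023)/(4 − 1) = 0.5771794003

0.577179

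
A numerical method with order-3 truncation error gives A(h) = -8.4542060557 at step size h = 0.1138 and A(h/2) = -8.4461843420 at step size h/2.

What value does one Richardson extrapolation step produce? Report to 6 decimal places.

With r = 3 the leading error scales as h^3, so the weight is 2^3 = 8.
Numerator 8*A(h/2) − A(h) = 8*(-8.4461843420) − (-8.4542060557) = -59.1152686803
Extrapolated: (-59.1152686803) / 7 = -8.4450383829
Shift from A(h/2): +0.0011459591.

-8.445038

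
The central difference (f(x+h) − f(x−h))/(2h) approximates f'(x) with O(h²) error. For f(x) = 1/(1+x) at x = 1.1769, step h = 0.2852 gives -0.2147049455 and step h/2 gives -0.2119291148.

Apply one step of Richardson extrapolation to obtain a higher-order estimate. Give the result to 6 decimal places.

-0.211004

The method has order 2: 2^2 = 4.
4 × (-0.2119291148) − (-0.2147049455) = -0.6330115137
(4 × (-0.2119291148) − (-0.2147049455))/(4 − 1) = -0.2110038379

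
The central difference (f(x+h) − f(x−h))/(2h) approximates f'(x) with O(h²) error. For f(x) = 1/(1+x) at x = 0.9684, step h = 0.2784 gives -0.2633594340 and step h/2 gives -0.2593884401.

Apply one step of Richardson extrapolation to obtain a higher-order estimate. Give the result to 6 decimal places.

-0.258065

With r = 2 the leading error scales as h^2, so the weight is 2^2 = 4.
Difference of the inputs: -0.2593884401 − (-0.2633594340) = 0.0039709939
Correction (A(h/2) − A(h))/(4 − 1) = 0.0039709939/3 = 0.0013236646
R = A(h/2) + (A(h/2) − A(h))/3 = -0.2593884401 + 0.0013236646 = -0.2580647755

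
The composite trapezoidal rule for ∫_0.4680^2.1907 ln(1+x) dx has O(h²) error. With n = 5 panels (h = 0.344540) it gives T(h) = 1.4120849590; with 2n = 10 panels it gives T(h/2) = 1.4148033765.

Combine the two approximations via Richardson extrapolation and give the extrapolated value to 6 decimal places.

r = 2, so 2^r = 4.
4·1.4148033765 = 5.6592135060; subtract 1.4120849590 → 4.2471285470
(4·1.4148033765 − 1.4120849590)/(4 − 1) = 1.4157095157

1.415710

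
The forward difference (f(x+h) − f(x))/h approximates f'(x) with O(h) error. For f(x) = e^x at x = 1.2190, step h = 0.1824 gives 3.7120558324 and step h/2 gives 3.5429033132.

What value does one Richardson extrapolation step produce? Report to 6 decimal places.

3.373751

With r = 1 the leading error scales as h^1, so the weight is 2^1 = 2.
2*3.5429033132 = 7.0858066264; 7.0858066264 − 3.7120558324 = 3.3737507940
Extrapolated: 3.3737507940 / 1 = 3.3737507940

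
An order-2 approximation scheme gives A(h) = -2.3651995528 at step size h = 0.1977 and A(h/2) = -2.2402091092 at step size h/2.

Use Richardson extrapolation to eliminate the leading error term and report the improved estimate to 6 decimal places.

With r = 2 the leading error scales as h^2, so the weight is 2^2 = 4.
Weighted: (-8.9608364368) − (-2.3651995528) = -6.5956368840
Extrapolated: (-6.5956368840) / 3 = -2.1985456280
Gap between inputs: 1.250e-01; correction applied: +0.0416634812.

-2.198546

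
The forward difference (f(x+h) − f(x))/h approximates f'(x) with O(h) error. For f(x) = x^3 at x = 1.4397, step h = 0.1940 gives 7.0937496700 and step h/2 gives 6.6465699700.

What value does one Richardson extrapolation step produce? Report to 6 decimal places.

Leading term ∝ h^1; use weight 2 = 2^1.
Difference of the inputs: 6.6465699700 − 7.0937496700 = -0.4471797000
Correction (A(h/2) − A(h))/(2 − 1) = (-0.4471797000)/1 = -0.4471797000
R = A(h/2) + (A(h/2) − A(h))/1 = 6.6465699700 − 0.4471797000 = 6.1993902700

6.199390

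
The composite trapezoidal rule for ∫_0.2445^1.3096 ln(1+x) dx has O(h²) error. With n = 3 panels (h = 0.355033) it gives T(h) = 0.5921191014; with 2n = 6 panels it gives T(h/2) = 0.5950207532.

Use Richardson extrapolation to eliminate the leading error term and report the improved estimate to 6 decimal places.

0.595988

Error is O(h^2); halving h shrinks it by 2^2 = 4.
2^2*A(h/2) = 2.3800830128; minus A(h) gives 1.7879639114.
Denominator 4 − 1 = 3.
1.7879639114 ÷ 3 = 0.5959879705
Correction |R − A(h/2)| = 9.672e-04; gap |A(h/2) − A(h)| = 2.902e-03.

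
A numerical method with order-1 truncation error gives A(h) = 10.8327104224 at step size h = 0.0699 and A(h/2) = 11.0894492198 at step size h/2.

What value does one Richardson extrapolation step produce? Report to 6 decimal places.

Error is O(h^1); halving h shrinks it by 2^1 = 2.
2 × 11.0894492198 = 22.1788984396; subtract 10.8327104224 → 11.3461880172
(2 × 11.0894492198 − 10.8327104224)/(2 − 1) = 11.3461880172

11.346188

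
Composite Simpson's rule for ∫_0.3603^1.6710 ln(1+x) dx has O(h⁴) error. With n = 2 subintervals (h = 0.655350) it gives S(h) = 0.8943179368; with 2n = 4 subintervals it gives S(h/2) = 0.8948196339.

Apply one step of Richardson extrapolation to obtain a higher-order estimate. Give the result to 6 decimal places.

0.894853

r = 4, so 2^r = 16.
Weighted: 14.3171141424 − 0.8943179368 = 13.4227962056
13.4227962056 ÷ 15 = 0.8948530804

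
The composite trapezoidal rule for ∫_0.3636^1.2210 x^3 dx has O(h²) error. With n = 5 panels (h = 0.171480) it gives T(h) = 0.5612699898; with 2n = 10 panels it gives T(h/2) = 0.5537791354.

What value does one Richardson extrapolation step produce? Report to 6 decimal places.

Method order is 2; weight 2^2 = 4.
Numerator 4·A(h/2) − A(h) = 4·0.5537791354 − 0.5612699898 = 1.6538465518
R = 1.6538465518/3 = 0.5512821839

0.551282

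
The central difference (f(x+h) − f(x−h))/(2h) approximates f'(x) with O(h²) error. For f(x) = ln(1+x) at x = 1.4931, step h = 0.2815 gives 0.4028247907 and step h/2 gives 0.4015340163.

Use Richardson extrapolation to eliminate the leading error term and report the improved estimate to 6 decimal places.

r = 2, so 2^r = 4.
4*0.4015340163 = 1.6061360652; 1.6061360652 − 0.4028247907 = 1.2033112745
(4*0.4015340163 − 0.4028247907)/(4 − 1) = 0.4011037582
Correction |R − A(h/2)| = 4.303e-04; gap |A(h/2) − A(h)| = 1.291e-03.

0.401104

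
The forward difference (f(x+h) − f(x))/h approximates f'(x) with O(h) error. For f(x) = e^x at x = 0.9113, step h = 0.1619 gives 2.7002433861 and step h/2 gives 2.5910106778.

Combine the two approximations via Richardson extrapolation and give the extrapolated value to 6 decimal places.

Leading term ∝ h^1; use weight 2 = 2^1.
2·2.5910106778 = 5.1820213556; 5.1820213556 − 2.7002433861 = 2.4817779695
R = 2.4817779695/1 = 2.4817779695

2.481778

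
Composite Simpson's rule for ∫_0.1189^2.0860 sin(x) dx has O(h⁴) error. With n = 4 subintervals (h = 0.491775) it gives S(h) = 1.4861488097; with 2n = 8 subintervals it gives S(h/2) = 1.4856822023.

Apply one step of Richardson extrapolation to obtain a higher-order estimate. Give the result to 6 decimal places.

1.485651

The method has order 4: 2^4 = 16.
16·1.4856822023 − 1.4861488097 = 22.2847664271
22.2847664271 ÷ 15 = 1.4856510951
Gap between inputs: 4.666e-04; correction applied: −0.0000311072.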